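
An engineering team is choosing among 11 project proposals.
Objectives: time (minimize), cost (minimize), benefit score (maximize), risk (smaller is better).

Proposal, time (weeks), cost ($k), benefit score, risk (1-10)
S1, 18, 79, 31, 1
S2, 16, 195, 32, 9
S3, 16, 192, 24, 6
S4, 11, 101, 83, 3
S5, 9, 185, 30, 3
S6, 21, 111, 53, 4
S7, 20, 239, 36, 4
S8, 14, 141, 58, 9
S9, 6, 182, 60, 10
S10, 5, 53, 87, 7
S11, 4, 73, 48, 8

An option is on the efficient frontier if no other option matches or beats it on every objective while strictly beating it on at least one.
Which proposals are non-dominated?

S1, S4, S5, S10, S11

S1: not dominated (best risk).
S2: dominated by S4 (time 11≤16, cost 101≤195, benefit score 83≥32, risk 3≤9).
S3: dominated by S4 (time 11≤16, cost 101≤192, benefit score 83≥24, risk 3≤6).
S4: not dominated.
S5: not dominated.
S6: dominated by S4 (time 11≤21, cost 101≤111, benefit score 83≥53, risk 3≤4).
S7: dominated by S4 (time 11≤20, cost 101≤239, benefit score 83≥36, risk 3≤4).
S8: dominated by S4 (time 11≤14, cost 101≤141, benefit score 83≥58, risk 3≤9).
S9: dominated by S10 (time 5≤6, cost 53≤182, benefit score 87≥60, risk 7≤10).
S10: not dominated (best cost).
S11: not dominated (best time).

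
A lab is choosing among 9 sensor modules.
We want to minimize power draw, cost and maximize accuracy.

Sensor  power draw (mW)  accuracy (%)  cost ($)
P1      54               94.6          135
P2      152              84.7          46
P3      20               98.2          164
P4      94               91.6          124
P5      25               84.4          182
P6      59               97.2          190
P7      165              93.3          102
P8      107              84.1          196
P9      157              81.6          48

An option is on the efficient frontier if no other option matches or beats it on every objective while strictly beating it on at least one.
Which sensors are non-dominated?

P1, P2, P3, P4, P7

P1: not dominated.
P2: not dominated (best cost).
P3: not dominated (best power draw).
P4: not dominated.
P5: dominated by P3 (power draw 20≤25, accuracy 98.2≥84.4, cost 164≤182).
P6: dominated by P3 (power draw 20≤59, accuracy 98.2≥97.2, cost 164≤190).
P7: not dominated.
P8: dominated by P1 (power draw 54≤107, accuracy 94.6≥84.1, cost 135≤196).
P9: dominated by P2 (power draw 152≤157, accuracy 84.7≥81.6, cost 46≤48).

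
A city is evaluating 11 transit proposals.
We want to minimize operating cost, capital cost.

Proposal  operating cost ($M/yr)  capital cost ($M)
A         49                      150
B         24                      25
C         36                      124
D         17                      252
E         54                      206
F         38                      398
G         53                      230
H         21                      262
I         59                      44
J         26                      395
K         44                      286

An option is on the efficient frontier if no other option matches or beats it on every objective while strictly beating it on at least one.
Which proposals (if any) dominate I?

B: operating cost 24≤59, capital cost 25≤44 — dominates I.
Others (A, C, D, E, F, G, H, J, K) are each worse than I on at least one objective.

B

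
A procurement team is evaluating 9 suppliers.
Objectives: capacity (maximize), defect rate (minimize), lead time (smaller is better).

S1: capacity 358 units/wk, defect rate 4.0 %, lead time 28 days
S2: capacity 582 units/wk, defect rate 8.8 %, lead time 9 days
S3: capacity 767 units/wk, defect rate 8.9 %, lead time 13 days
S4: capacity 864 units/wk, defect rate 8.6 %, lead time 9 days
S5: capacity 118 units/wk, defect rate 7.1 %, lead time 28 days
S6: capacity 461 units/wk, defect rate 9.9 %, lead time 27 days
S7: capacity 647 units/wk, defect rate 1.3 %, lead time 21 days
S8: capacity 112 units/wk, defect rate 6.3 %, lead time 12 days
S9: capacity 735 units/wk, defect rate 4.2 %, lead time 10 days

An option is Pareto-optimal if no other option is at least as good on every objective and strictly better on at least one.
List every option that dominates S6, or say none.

S2: capacity 582≥461, defect rate 8.8≤9.9, lead time 9≤27 — dominates S6.
S3: capacity 767≥461, defect rate 8.9≤9.9, lead time 13≤27 — dominates S6.
S4: capacity 864≥461, defect rate 8.6≤9.9, lead time 9≤27 — dominates S6.
S7: capacity 647≥461, defect rate 1.3≤9.9, lead time 21≤27 — dominates S6.
S9: capacity 735≥461, defect rate 4.2≤9.9, lead time 10≤27 — dominates S6.
Others (S1, S5, S8) are each worse than S6 on at least one objective.

S2, S3, S4, S7, S9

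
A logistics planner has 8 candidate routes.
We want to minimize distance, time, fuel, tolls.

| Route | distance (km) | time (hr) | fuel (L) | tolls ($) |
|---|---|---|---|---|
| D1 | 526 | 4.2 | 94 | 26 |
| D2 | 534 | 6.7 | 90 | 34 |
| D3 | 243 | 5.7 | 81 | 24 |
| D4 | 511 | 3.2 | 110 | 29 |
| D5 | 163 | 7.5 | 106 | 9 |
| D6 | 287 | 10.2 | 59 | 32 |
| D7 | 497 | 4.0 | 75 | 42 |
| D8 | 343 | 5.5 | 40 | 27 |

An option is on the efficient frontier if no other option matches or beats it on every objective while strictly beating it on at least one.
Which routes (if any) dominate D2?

D3: distance 243≤534, time 5.7≤6.7, fuel 81≤90, tolls 24≤34 — dominates D2.
D8: distance 343≤534, time 5.5≤6.7, fuel 40≤90, tolls 27≤34 — dominates D2.
Others (D1, D4, D5, D6, D7) are each worse than D2 on at least one objective.

D3, D8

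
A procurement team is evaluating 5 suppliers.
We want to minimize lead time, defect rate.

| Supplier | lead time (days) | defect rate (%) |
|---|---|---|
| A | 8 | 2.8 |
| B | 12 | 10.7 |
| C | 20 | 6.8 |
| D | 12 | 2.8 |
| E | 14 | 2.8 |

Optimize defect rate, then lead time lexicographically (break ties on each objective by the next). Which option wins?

A

First minimize defect rate: best is 2.8, kept {A, D, E}.
Then minimize lead time: best is 8, kept {A}.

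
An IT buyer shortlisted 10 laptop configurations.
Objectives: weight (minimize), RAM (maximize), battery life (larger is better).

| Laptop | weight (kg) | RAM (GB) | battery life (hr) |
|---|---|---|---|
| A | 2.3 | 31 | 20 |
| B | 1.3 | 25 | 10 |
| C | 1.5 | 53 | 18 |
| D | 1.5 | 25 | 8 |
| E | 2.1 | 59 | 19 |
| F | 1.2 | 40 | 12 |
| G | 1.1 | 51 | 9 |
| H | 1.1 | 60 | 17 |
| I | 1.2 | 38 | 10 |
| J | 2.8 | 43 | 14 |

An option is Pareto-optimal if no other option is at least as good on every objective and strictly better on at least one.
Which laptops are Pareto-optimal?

A: not dominated (best battery life).
B: dominated by F (weight 1.2≤1.3, RAM 40≥25, battery life 12≥10).
C: not dominated.
D: dominated by B (weight 1.3≤1.5, RAM 25≥25, battery life 10≥8).
E: not dominated.
F: dominated by H (weight 1.1≤1.2, RAM 60≥40, battery life 17≥12).
G: dominated by H (weight 1.1≤1.1, RAM 60≥51, battery life 17≥9).
H: not dominated (best RAM).
I: dominated by F (weight 1.2≤1.2, RAM 40≥38, battery life 12≥10).
J: dominated by C (weight 1.5≤2.8, RAM 53≥43, battery life 18≥14).

A, C, E, H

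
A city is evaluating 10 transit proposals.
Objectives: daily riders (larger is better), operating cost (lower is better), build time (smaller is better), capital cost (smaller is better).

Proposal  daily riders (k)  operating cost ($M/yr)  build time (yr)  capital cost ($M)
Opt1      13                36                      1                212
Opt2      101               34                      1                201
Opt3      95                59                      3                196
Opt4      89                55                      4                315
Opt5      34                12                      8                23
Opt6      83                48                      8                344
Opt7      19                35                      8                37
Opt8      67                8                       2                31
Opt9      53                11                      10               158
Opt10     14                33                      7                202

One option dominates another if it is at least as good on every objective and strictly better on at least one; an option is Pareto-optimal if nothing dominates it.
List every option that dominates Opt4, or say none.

Opt2: daily riders 101≥89, operating cost 34≤55, build time 1≤4, capital cost 201≤315 — dominates Opt4.
Others (Opt1, Opt3, Opt5, Opt6, Opt7, Opt8, Opt9, Opt10) are each worse than Opt4 on at least one objective.

Opt2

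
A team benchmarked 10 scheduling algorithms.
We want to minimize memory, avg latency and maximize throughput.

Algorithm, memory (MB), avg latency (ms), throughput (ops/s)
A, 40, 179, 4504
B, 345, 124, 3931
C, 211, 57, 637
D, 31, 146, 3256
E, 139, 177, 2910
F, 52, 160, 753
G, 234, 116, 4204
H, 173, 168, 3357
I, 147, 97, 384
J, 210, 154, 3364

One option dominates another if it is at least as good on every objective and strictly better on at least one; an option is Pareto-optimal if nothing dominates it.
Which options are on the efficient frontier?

A: not dominated (best throughput).
B: dominated by G (memory 234≤345, avg latency 116≤124, throughput 4204≥3931).
C: not dominated (best avg latency).
D: not dominated (best memory).
E: dominated by D (memory 31≤139, avg latency 146≤177, throughput 3256≥2910).
F: dominated by D (memory 31≤52, avg latency 146≤160, throughput 3256≥753).
G: not dominated.
H: not dominated.
I: not dominated.
J: not dominated.

A, C, D, G, H, I, J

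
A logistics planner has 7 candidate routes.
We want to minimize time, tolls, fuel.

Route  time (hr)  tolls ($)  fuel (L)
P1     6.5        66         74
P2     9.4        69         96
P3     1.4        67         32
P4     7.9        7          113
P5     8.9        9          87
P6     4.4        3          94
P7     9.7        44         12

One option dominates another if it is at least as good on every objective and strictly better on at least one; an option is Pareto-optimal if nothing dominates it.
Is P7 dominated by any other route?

No

P1: worse on tolls (66 vs 44).
P2: worse on tolls (69 vs 44).
P3: worse on tolls (67 vs 44).
P4: worse on fuel (113 vs 12).
P5: worse on fuel (87 vs 12).
P6: worse on fuel (94 vs 12).
No option is at least as good as P7 on every objective and strictly better on one.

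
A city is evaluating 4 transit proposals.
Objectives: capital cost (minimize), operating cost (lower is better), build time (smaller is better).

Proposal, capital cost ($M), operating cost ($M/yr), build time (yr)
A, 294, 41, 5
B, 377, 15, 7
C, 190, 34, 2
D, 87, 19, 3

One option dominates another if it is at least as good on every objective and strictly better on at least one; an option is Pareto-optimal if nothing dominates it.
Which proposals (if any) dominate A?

C: capital cost 190≤294, operating cost 34≤41, build time 2≤5 — dominates A.
D: capital cost 87≤294, operating cost 19≤41, build time 3≤5 — dominates A.
Others (B) are each worse than A on at least one objective.

C, D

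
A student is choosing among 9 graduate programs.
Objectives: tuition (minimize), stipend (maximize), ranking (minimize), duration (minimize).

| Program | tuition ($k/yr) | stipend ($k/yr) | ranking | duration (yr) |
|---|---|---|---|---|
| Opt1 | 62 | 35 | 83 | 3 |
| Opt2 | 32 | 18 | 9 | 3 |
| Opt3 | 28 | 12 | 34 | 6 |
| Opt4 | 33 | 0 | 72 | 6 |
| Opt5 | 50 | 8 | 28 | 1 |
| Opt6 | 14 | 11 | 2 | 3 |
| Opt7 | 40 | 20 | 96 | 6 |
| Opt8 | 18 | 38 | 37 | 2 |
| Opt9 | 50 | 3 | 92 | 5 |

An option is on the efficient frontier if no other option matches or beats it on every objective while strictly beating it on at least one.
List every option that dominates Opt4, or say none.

Opt2, Opt3, Opt6, Opt8

Opt2: tuition 32≤33, stipend 18≥0, ranking 9≤72, duration 3≤6 — dominates Opt4.
Opt3: tuition 28≤33, stipend 12≥0, ranking 34≤72, duration 6≤6 — dominates Opt4.
Opt6: tuition 14≤33, stipend 11≥0, ranking 2≤72, duration 3≤6 — dominates Opt4.
Opt8: tuition 18≤33, stipend 38≥0, ranking 37≤72, duration 2≤6 — dominates Opt4.
Others (Opt1, Opt5, Opt7, Opt9) are each worse than Opt4 on at least one objective.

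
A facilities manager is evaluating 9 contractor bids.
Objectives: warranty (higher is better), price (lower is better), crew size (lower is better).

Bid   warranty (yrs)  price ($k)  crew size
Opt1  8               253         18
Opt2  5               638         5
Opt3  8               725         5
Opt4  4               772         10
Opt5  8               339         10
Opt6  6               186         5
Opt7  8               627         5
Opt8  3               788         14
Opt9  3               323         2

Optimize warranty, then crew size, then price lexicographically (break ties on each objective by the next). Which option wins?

First maximize warranty: best is 8, kept {Opt1, Opt3, Opt5, Opt7}.
Then minimize crew size: best is 5, kept {Opt3, Opt7}.
Then minimize price: best is 627, kept {Opt7}.

Opt7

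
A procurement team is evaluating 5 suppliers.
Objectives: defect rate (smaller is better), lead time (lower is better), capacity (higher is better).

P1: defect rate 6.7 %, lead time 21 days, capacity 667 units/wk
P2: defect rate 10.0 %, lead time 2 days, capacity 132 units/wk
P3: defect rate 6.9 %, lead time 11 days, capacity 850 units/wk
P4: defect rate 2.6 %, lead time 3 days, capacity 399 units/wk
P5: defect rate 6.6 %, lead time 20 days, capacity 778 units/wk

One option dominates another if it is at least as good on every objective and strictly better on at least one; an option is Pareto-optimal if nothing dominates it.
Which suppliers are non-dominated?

P1: dominated by P5 (defect rate 6.6≤6.7, lead time 20≤21, capacity 778≥667).
P2: not dominated (best lead time).
P3: not dominated (best capacity).
P4: not dominated (best defect rate).
P5: not dominated.

P2, P3, P4, P5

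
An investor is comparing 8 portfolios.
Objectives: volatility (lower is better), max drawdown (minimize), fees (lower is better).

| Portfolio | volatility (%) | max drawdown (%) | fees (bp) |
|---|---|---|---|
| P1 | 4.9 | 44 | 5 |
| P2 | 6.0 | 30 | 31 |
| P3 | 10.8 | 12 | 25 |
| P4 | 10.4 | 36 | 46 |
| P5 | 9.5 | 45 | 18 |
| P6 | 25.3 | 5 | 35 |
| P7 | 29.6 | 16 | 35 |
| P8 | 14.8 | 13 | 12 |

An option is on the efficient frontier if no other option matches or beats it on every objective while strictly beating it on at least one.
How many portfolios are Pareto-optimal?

P1: not dominated (best volatility).
P2: not dominated.
P3: not dominated.
P4: dominated by P2 (volatility 6.0≤10.4, max drawdown 30≤36, fees 31≤46).
P5: dominated by P1 (volatility 4.9≤9.5, max drawdown 44≤45, fees 5≤18).
P6: not dominated (best max drawdown).
P7: dominated by P3 (volatility 10.8≤29.6, max drawdown 12≤16, fees 25≤35).
P8: not dominated.
Pareto-optimal: P1, P2, P3, P6, P8 → 5.

5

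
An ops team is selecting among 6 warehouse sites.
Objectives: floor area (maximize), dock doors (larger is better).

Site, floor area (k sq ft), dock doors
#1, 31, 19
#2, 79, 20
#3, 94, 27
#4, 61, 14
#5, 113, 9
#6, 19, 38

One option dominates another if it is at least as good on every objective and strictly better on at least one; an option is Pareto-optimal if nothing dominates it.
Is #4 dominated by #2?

#2 vs #4: floor area 79≥61, dock doors 20≥14 — #2 is at least as good on every objective with at least one strict improvement.

Yes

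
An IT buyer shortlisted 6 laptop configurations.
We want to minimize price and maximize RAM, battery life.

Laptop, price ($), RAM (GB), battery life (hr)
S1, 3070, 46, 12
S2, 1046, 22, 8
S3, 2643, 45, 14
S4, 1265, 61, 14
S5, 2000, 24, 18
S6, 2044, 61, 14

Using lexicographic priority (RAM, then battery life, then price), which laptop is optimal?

First maximize RAM: best is 61, kept {S4, S6}.
Then maximize battery life: best is 14, kept {S4, S6}.
Then minimize price: best is 1265, kept {S4}.

S4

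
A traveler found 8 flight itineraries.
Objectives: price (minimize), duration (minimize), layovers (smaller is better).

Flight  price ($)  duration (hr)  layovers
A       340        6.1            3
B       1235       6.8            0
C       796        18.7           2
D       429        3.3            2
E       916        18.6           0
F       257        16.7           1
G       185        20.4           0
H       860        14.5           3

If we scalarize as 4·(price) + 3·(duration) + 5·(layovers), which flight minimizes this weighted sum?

G

A: 4·340 + 3·6.1 + 5·3 = 1393.3
B: 4·1235 + 3·6.8 + 5·0 = 4960.4
C: 4·796 + 3·18.7 + 5·2 = 3250.1
D: 4·429 + 3·3.3 + 5·2 = 1735.9
E: 4·916 + 3·18.6 + 5·0 = 3719.8
F: 4·257 + 3·16.7 + 5·1 = 1083.1
G: 4·185 + 3·20.4 + 5·0 = 801.2
H: 4·860 + 3·14.5 + 5·3 = 3498.5
Lowest: G at 801.2.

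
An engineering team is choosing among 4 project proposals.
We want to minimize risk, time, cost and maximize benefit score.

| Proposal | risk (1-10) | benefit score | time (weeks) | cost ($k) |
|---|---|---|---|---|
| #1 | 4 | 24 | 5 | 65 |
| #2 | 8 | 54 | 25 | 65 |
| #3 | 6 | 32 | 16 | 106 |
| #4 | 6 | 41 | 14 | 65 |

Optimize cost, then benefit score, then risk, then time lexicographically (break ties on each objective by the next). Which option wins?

#2

First minimize cost: best is 65, kept {#1, #2, #4}.
Then maximize benefit score: best is 54, kept {#2}.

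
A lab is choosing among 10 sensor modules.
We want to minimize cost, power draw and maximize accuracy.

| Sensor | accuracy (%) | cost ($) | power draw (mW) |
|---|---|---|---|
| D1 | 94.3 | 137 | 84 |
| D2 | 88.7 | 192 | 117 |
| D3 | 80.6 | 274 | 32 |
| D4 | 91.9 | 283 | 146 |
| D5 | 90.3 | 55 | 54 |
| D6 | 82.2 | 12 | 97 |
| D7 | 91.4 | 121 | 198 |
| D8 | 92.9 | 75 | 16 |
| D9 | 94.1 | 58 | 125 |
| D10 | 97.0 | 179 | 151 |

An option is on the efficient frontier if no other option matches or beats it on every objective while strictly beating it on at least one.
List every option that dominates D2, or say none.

D1, D5, D8

D1: accuracy 94.3≥88.7, cost 137≤192, power draw 84≤117 — dominates D2.
D5: accuracy 90.3≥88.7, cost 55≤192, power draw 54≤117 — dominates D2.
D8: accuracy 92.9≥88.7, cost 75≤192, power draw 16≤117 — dominates D2.
Others (D3, D4, D6, D7, D9, D10) are each worse than D2 on at least one objective.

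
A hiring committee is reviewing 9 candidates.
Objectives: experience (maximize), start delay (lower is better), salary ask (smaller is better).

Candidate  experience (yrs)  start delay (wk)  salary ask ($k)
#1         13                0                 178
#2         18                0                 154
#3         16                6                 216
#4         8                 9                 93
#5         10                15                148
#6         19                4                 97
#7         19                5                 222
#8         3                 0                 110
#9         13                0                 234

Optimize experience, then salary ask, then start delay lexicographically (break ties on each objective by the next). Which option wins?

#6

First maximize experience: best is 19, kept {#6, #7}.
Then minimize salary ask: best is 97, kept {#6}.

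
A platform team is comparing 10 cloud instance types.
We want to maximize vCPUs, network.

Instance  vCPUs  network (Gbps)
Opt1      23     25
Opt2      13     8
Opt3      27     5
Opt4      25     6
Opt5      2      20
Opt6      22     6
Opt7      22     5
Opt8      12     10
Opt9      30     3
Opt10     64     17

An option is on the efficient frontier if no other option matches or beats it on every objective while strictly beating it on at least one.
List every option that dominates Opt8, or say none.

Opt1, Opt10

Opt1: vCPUs 23≥12, network 25≥10 — dominates Opt8.
Opt10: vCPUs 64≥12, network 17≥10 — dominates Opt8.
Others (Opt2, Opt3, Opt4, Opt5, Opt6, Opt7, Opt9) are each worse than Opt8 on at least one objective.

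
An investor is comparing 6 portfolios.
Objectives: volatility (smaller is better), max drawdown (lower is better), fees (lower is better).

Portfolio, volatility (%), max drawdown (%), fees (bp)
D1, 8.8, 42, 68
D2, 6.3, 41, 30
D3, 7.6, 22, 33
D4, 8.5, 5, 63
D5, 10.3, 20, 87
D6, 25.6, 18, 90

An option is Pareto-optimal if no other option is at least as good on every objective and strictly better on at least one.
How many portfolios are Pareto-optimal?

3

D1: dominated by D2 (volatility 6.3≤8.8, max drawdown 41≤42, fees 30≤68).
D2: not dominated (best volatility).
D3: not dominated.
D4: not dominated (best max drawdown).
D5: dominated by D4 (volatility 8.5≤10.3, max drawdown 5≤20, fees 63≤87).
D6: dominated by D4 (volatility 8.5≤25.6, max drawdown 5≤18, fees 63≤90).
Pareto-optimal: D2, D3, D4 → 3.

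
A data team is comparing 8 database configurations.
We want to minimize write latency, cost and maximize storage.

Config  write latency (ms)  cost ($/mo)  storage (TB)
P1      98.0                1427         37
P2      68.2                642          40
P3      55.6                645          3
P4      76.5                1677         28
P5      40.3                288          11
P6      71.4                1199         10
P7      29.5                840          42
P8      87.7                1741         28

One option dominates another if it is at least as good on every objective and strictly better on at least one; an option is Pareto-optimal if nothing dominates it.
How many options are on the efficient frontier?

P1: dominated by P2 (write latency 68.2≤98.0, cost 642≤1427, storage 40≥37).
P2: not dominated.
P3: dominated by P5 (write latency 40.3≤55.6, cost 288≤645, storage 11≥3).
P4: dominated by P2 (write latency 68.2≤76.5, cost 642≤1677, storage 40≥28).
P5: not dominated (best cost).
P6: dominated by P2 (write latency 68.2≤71.4, cost 642≤1199, storage 40≥10).
P7: not dominated (best write latency).
P8: dominated by P2 (write latency 68.2≤87.7, cost 642≤1741, storage 40≥28).
Pareto-optimal: P2, P5, P7 → 3.

3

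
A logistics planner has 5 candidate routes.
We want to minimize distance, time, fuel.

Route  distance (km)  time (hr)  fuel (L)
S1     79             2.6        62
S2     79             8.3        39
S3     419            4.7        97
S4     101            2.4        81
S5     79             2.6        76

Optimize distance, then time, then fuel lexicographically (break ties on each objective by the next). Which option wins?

First minimize distance: best is 79, kept {S1, S2, S5}.
Then minimize time: best is 2.6, kept {S1, S5}.
Then minimize fuel: best is 62, kept {S1}.

S1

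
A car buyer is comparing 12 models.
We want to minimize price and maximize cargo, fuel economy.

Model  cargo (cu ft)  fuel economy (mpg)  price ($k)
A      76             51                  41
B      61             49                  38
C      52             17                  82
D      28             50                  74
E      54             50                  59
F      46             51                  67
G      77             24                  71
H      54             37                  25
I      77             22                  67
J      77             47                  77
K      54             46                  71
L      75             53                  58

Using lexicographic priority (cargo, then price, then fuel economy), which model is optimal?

I

First maximize cargo: best is 77, kept {G, I, J}.
Then minimize price: best is 67, kept {I}.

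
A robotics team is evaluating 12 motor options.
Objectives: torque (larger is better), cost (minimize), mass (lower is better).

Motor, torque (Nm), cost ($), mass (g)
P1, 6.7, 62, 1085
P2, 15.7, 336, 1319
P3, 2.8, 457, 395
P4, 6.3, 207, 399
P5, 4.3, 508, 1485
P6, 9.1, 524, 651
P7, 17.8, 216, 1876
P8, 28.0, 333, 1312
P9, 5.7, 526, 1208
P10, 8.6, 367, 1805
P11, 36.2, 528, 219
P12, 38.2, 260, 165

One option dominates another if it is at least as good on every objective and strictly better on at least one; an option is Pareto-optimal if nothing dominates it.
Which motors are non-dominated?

P1, P4, P7, P12

P1: not dominated (best cost).
P2: dominated by P8 (torque 28.0≥15.7, cost 333≤336, mass 1312≤1319).
P3: dominated by P12 (torque 38.2≥2.8, cost 260≤457, mass 165≤395).
P4: not dominated.
P5: dominated by P1 (torque 6.7≥4.3, cost 62≤508, mass 1085≤1485).
P6: dominated by P12 (torque 38.2≥9.1, cost 260≤524, mass 165≤651).
P7: not dominated.
P8: dominated by P12 (torque 38.2≥28.0, cost 260≤333, mass 165≤1312).
P9: dominated by P1 (torque 6.7≥5.7, cost 62≤526, mass 1085≤1208).
P10: dominated by P2 (torque 15.7≥8.6, cost 336≤367, mass 1319≤1805).
P11: dominated by P12 (torque 38.2≥36.2, cost 260≤528, mass 165≤219).
P12: not dominated (best torque).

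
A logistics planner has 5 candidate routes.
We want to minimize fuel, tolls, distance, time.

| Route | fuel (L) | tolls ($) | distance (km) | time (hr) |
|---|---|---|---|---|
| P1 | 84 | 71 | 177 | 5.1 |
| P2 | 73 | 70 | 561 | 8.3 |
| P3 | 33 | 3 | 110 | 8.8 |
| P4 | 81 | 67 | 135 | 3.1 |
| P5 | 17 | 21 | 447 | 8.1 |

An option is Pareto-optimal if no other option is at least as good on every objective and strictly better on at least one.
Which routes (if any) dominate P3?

none

P1: worse on fuel (84 vs 33).
P2: worse on fuel (73 vs 33).
P4: worse on fuel (81 vs 33).
P5: worse on tolls (21 vs 3).
No option dominates P3.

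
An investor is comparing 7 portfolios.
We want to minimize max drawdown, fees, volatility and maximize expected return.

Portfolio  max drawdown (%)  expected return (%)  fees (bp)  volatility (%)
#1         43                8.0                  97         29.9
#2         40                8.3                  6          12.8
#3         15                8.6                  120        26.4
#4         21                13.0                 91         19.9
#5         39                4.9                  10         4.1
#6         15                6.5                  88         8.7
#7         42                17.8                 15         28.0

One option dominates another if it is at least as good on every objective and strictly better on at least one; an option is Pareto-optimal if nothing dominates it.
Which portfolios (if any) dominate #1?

#2: max drawdown 40≤43, expected return 8.3≥8.0, fees 6≤97, volatility 12.8≤29.9 — dominates #1.
#4: max drawdown 21≤43, expected return 13.0≥8.0, fees 91≤97, volatility 19.9≤29.9 — dominates #1.
#7: max drawdown 42≤43, expected return 17.8≥8.0, fees 15≤97, volatility 28.0≤29.9 — dominates #1.
Others (#3, #5, #6) are each worse than #1 on at least one objective.

#2, #4, #7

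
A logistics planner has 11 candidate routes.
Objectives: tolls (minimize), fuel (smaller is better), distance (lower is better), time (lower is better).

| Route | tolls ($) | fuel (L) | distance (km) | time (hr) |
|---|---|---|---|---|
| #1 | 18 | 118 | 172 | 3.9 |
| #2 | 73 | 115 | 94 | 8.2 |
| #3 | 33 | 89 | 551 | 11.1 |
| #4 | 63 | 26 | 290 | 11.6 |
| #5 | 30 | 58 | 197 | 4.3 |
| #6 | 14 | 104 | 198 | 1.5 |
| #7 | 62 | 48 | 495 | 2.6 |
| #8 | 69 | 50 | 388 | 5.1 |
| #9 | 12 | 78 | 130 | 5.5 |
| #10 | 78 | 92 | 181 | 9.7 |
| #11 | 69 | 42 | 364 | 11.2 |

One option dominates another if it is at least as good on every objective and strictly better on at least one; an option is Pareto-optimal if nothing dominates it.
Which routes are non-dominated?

#1, #2, #4, #5, #6, #7, #8, #9, #11

#1: not dominated.
#2: not dominated (best distance).
#3: dominated by #5 (tolls 30≤33, fuel 58≤89, distance 197≤551, time 4.3≤11.1).
#4: not dominated (best fuel).
#5: not dominated.
#6: not dominated (best time).
#7: not dominated.
#8: not dominated.
#9: not dominated (best tolls).
#10: dominated by #9 (tolls 12≤78, fuel 78≤92, distance 130≤181, time 5.5≤9.7).
#11: not dominated.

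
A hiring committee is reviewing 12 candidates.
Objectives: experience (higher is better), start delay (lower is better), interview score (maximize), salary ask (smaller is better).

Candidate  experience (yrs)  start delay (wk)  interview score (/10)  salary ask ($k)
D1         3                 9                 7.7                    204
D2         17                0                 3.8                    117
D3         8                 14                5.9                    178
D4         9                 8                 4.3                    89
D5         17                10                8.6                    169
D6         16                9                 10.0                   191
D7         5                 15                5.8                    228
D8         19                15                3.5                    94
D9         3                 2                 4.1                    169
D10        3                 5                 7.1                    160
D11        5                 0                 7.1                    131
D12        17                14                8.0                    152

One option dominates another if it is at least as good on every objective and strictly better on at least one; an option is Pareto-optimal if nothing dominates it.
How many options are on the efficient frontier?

7

D1: dominated by D6 (experience 16≥3, start delay 9≤9, interview score 10.0≥7.7, salary ask 191≤204).
D2: not dominated.
D3: dominated by D5 (experience 17≥8, start delay 10≤14, interview score 8.6≥5.9, salary ask 169≤178).
D4: not dominated (best salary ask).
D5: not dominated.
D6: not dominated (best interview score).
D7: dominated by D3 (experience 8≥5, start delay 14≤15, interview score 5.9≥5.8, salary ask 178≤228).
D8: not dominated (best experience).
D9: dominated by D11 (experience 5≥3, start delay 0≤2, interview score 7.1≥4.1, salary ask 131≤169).
D10: dominated by D11 (experience 5≥3, start delay 0≤5, interview score 7.1≥7.1, salary ask 131≤160).
D11: not dominated.
D12: not dominated.
Pareto-optimal: D2, D4, D5, D6, D8, D11, D12 → 7.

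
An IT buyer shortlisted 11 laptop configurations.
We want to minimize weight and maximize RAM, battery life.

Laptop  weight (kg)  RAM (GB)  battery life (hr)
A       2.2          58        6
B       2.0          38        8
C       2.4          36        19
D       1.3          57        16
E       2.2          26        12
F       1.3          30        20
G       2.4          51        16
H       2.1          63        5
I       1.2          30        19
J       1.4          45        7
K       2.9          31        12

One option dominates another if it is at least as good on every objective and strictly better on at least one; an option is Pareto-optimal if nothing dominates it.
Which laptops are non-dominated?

A: not dominated.
B: dominated by D (weight 1.3≤2.0, RAM 57≥38, battery life 16≥8).
C: not dominated.
D: not dominated.
E: dominated by D (weight 1.3≤2.2, RAM 57≥26, battery life 16≥12).
F: not dominated (best battery life).
G: dominated by D (weight 1.3≤2.4, RAM 57≥51, battery life 16≥16).
H: not dominated (best RAM).
I: not dominated (best weight).
J: dominated by D (weight 1.3≤1.4, RAM 57≥45, battery life 16≥7).
K: dominated by C (weight 2.4≤2.9, RAM 36≥31, battery life 19≥12).

A, C, D, F, H, I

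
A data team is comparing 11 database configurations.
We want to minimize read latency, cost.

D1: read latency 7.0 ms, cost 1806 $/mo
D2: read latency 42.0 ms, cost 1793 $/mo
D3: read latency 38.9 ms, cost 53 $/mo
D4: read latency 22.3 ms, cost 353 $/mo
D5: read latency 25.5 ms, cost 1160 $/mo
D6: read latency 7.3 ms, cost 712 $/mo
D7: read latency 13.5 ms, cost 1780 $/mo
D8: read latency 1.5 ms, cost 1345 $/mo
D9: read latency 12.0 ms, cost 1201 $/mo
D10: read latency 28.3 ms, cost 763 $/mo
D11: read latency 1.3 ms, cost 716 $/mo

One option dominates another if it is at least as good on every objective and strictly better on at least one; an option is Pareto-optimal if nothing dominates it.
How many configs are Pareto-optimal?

D1: dominated by D8 (read latency 1.5≤7.0, cost 1345≤1806).
D2: dominated by D3 (read latency 38.9≤42.0, cost 53≤1793).
D3: not dominated (best cost).
D4: not dominated.
D5: dominated by D4 (read latency 22.3≤25.5, cost 353≤1160).
D6: not dominated.
D7: dominated by D6 (read latency 7.3≤13.5, cost 712≤1780).
D8: dominated by D11 (read latency 1.3≤1.5, cost 716≤1345).
D9: dominated by D6 (read latency 7.3≤12.0, cost 712≤1201).
D10: dominated by D4 (read latency 22.3≤28.3, cost 353≤763).
D11: not dominated (best read latency).
Pareto-optimal: D3, D4, D6, D11 → 4.

4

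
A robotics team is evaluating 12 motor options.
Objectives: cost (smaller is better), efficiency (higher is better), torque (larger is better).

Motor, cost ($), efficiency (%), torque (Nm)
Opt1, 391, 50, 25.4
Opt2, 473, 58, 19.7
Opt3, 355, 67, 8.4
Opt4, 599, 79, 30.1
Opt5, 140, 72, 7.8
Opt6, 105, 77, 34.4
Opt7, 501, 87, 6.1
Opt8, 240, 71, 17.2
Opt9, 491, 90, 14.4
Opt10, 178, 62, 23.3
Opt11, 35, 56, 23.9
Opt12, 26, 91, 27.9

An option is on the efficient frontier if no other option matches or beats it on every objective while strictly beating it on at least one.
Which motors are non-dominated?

Opt4, Opt6, Opt12

Opt1: dominated by Opt6 (cost 105≤391, efficiency 77≥50, torque 34.4≥25.4).
Opt2: dominated by Opt6 (cost 105≤473, efficiency 77≥58, torque 34.4≥19.7).
Opt3: dominated by Opt6 (cost 105≤355, efficiency 77≥67, torque 34.4≥8.4).
Opt4: not dominated.
Opt5: dominated by Opt6 (cost 105≤140, efficiency 77≥72, torque 34.4≥7.8).
Opt6: not dominated (best torque).
Opt7: dominated by Opt9 (cost 491≤501, efficiency 90≥87, torque 14.4≥6.1).
Opt8: dominated by Opt6 (cost 105≤240, efficiency 77≥71, torque 34.4≥17.2).
Opt9: dominated by Opt12 (cost 26≤491, efficiency 91≥90, torque 27.9≥14.4).
Opt10: dominated by Opt6 (cost 105≤178, efficiency 77≥62, torque 34.4≥23.3).
Opt11: dominated by Opt12 (cost 26≤35, efficiency 91≥56, torque 27.9≥23.9).
Opt12: not dominated (best cost).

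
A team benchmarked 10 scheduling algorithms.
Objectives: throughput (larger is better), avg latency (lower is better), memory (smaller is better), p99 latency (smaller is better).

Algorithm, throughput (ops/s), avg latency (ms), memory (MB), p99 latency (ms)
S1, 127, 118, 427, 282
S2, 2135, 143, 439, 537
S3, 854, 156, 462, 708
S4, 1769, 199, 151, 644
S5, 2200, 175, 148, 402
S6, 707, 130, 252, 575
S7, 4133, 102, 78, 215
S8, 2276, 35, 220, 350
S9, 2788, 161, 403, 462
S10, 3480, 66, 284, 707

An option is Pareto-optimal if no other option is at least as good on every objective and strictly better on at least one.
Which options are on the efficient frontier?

S1: dominated by S7 (throughput 4133≥127, avg latency 102≤118, memory 78≤427, p99 latency 215≤282).
S2: dominated by S7 (throughput 4133≥2135, avg latency 102≤143, memory 78≤439, p99 latency 215≤537).
S3: dominated by S2 (throughput 2135≥854, avg latency 143≤156, memory 439≤462, p99 latency 537≤708).
S4: dominated by S5 (throughput 2200≥1769, avg latency 175≤199, memory 148≤151, p99 latency 402≤644).
S5: dominated by S7 (throughput 4133≥2200, avg latency 102≤175, memory 78≤148, p99 latency 215≤402).
S6: dominated by S7 (throughput 4133≥707, avg latency 102≤130, memory 78≤252, p99 latency 215≤575).
S7: not dominated (best throughput).
S8: not dominated (best avg latency).
S9: dominated by S7 (throughput 4133≥2788, avg latency 102≤161, memory 78≤403, p99 latency 215≤462).
S10: not dominated.

S7, S8, S10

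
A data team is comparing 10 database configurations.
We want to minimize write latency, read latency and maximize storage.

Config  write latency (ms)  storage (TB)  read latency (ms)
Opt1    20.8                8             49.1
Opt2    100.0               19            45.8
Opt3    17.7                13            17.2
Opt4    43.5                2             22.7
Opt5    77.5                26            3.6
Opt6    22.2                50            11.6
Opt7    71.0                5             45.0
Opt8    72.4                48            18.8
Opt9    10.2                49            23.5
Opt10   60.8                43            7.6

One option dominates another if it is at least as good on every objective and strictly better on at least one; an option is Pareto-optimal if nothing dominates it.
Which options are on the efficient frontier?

Opt1: dominated by Opt3 (write latency 17.7≤20.8, storage 13≥8, read latency 17.2≤49.1).
Opt2: dominated by Opt5 (write latency 77.5≤100.0, storage 26≥19, read latency 3.6≤45.8).
Opt3: not dominated.
Opt4: dominated by Opt3 (write latency 17.7≤43.5, storage 13≥2, read latency 17.2≤22.7).
Opt5: not dominated (best read latency).
Opt6: not dominated (best storage).
Opt7: dominated by Opt3 (write latency 17.7≤71.0, storage 13≥5, read latency 17.2≤45.0).
Opt8: dominated by Opt6 (write latency 22.2≤72.4, storage 50≥48, read latency 11.6≤18.8).
Opt9: not dominated (best write latency).
Opt10: not dominated.

Opt3, Opt5, Opt6, Opt9, Opt10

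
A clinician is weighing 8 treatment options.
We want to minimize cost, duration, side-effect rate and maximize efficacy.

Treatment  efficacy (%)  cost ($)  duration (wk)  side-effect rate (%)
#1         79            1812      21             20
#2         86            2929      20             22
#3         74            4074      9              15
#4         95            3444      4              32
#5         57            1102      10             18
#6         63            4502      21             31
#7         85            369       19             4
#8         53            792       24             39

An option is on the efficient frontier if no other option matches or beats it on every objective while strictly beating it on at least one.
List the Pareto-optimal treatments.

#2, #3, #4, #5, #7

#1: dominated by #7 (efficacy 85≥79, cost 369≤1812, duration 19≤21, side-effect rate 4≤20).
#2: not dominated.
#3: not dominated.
#4: not dominated (best efficacy).
#5: not dominated.
#6: dominated by #1 (efficacy 79≥63, cost 1812≤4502, duration 21≤21, side-effect rate 20≤31).
#7: not dominated (best cost).
#8: dominated by #7 (efficacy 85≥53, cost 369≤792, duration 19≤24, side-effect rate 4≤39).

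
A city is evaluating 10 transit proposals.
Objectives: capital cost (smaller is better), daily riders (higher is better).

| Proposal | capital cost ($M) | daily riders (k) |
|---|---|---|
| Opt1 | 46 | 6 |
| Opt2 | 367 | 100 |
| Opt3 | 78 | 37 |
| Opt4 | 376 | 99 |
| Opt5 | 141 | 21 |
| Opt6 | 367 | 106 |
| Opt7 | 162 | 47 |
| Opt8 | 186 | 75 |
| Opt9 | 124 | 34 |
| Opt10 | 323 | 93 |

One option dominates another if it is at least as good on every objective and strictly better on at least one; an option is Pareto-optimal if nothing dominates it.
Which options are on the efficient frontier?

Opt1, Opt3, Opt6, Opt7, Opt8, Opt10

Opt1: not dominated (best capital cost).
Opt2: dominated by Opt6 (capital cost 367≤367, daily riders 106≥100).
Opt3: not dominated.
Opt4: dominated by Opt2 (capital cost 367≤376, daily riders 100≥99).
Opt5: dominated by Opt3 (capital cost 78≤141, daily riders 37≥21).
Opt6: not dominated (best daily riders).
Opt7: not dominated.
Opt8: not dominated.
Opt9: dominated by Opt3 (capital cost 78≤124, daily riders 37≥34).
Opt10: not dominated.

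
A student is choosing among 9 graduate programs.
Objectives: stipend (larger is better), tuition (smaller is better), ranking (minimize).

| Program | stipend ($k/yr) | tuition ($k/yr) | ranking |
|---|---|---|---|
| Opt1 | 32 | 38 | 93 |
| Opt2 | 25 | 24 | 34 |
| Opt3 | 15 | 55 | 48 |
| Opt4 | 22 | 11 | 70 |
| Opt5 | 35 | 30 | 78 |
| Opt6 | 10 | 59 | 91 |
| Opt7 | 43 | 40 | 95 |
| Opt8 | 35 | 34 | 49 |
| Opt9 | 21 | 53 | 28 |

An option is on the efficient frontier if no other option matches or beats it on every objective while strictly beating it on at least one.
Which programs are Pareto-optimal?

Opt2, Opt4, Opt5, Opt7, Opt8, Opt9

Opt1: dominated by Opt5 (stipend 35≥32, tuition 30≤38, ranking 78≤93).
Opt2: not dominated.
Opt3: dominated by Opt2 (stipend 25≥15, tuition 24≤55, ranking 34≤48).
Opt4: not dominated (best tuition).
Opt5: not dominated.
Opt6: dominated by Opt2 (stipend 25≥10, tuition 24≤59, ranking 34≤91).
Opt7: not dominated (best stipend).
Opt8: not dominated.
Opt9: not dominated (best ranking).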